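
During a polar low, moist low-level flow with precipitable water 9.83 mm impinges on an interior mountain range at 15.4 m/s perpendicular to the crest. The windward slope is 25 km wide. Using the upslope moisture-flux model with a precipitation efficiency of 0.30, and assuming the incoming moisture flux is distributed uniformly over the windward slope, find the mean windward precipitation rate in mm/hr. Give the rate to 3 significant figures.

R ≈ 6.54 mm/hr

Incoming column moisture flux per unit ridge length: F = V × PW = 15.4 × 9.83 = 151.382 mm·m/s.
Spread over the 25 km slope with efficiency ε = 0.30: R = ε·F/W = 0.30 × 151.382 / 25000 m = 1.817e-03 mm/s.
R = 1.817e-03 × 3600 = 6.54 mm/hr.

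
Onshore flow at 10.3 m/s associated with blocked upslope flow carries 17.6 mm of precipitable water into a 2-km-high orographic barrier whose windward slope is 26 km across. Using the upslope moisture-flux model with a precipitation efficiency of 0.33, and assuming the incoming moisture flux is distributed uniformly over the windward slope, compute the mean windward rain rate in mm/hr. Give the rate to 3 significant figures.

Incoming column moisture flux per unit ridge length: F = V × PW = 10.3 × 17.6 = 181.28 mm·m/s.
Spread over the 26 km slope with efficiency ε = 0.33: R = ε·F/W = 0.33 × 181.28 / 26000 m = 2.301e-03 mm/s.
R = 2.301e-03 × 3600 = 8.28 mm/hr.

R ≈ 8.28 mm/hr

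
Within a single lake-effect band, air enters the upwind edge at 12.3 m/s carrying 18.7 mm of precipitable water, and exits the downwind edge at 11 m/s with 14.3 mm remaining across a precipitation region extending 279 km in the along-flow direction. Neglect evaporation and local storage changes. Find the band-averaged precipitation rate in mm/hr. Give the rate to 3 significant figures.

Column moisture flux per unit crosswind length is F = V × PW.
Inflow: F_in = 12.3 × 18.7 = 230.01 mm·m/s
Outflow: F_out = 11 × 14.3 = 157.3 mm·m/s
Steady-state rate R = (F_in − F_out)/L = (230.01 − 157.3) / 279000 m = 2.606e-04 mm/s.
R = 2.606e-04 × 3600 = 0.938 mm/hr.

R ≈ 0.938 mm/hr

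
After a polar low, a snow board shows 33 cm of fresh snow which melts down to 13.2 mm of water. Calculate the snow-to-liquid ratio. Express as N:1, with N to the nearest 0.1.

Ratio = snow depth / SWE = 330 mm / 13.2 mm = 25.0, i.e. 25.0:1.

ratio ≈ 25.0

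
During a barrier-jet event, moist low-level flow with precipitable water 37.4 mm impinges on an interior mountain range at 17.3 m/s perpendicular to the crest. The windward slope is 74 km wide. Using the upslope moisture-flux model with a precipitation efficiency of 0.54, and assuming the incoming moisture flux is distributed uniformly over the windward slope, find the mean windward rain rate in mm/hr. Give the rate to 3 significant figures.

Incoming column moisture flux per unit ridge length: F = V × PW = 17.3 × 37.4 = 647.02 mm·m/s.
Spread over the 74 km slope with efficiency ε = 0.54: R = ε·F/W = 0.54 × 647.02 / 74000 m = 4.721e-03 mm/s.
R = 4.721e-03 × 3600 = 17.0 mm/hr.

R ≈ 17.0 mm/hr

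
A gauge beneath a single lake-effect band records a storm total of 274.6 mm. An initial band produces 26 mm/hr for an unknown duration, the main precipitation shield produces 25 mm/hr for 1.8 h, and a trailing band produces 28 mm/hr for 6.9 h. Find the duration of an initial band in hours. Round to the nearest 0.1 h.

duration ≈ 1.4 h

Known phases: 25 × 1.8 + 28 × 6.9 = 45 + 193.2 = 238.2 mm.
Remaining depth = 274.6 − 238.2 = 36.4 mm.
Duration = 36.4 / 26 = 1.4 h.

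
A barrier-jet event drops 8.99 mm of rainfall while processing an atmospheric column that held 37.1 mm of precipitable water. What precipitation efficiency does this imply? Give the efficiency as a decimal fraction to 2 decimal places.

ε ≈ 0.24

ε = rainfall / PW = 8.99 / 37.1 = 0.24.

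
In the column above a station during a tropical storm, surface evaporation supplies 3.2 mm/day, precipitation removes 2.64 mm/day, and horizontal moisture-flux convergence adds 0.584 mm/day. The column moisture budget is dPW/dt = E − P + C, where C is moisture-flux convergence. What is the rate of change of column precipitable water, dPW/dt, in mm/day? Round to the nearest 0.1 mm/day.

dPW/dt = E − P + C = 3.2 − 2.64 + (0.584) = 1.1 mm/day.

dPW/dt ≈ 1.1 mm/day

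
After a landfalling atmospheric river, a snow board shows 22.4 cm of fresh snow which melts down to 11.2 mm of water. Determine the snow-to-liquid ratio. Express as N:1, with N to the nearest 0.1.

ratio ≈ 20.0

Ratio = snow depth / SWE = 224 mm / 11.2 mm = 20.0, i.e. 20.0:1.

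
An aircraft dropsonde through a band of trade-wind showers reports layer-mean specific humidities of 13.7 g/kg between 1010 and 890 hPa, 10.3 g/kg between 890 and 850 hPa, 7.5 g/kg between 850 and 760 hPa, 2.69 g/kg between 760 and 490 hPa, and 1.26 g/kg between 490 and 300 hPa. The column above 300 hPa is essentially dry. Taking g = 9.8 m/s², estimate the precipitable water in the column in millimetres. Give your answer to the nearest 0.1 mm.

PW ≈ 37.7 mm

Precipitable water is the column-integrated vapour mass per unit area: PW = (1/g) Σ q̄ Δp, with q in kg/kg and Δp in Pa (1 kg/m² of water = 1 mm).
Layer 1010–890 hPa: Δp = 120 hPa = 12000 Pa, q̄ = 0.0137 kg/kg → 0.0137 × 12000 / 9.8 = 16.78 mm
Layer 890–850 hPa: Δp = 40 hPa = 4000 Pa, q̄ = 0.0103 kg/kg → 0.0103 × 4000 / 9.8 = 4.20 mm
Layer 850–760 hPa: Δp = 90 hPa = 9000 Pa, q̄ = 0.0075 kg/kg → 0.0075 × 9000 / 9.8 = 6.89 mm
Layer 760–490 hPa: Δp = 270 hPa = 27000 Pa, q̄ = 0.00269 kg/kg → 0.00269 × 27000 / 9.8 = 7.41 mm
Layer 490–300 hPa: Δp = 190 hPa = 19000 Pa, q̄ = 0.00126 kg/kg → 0.00126 × 19000 / 9.8 = 2.44 mm
PW = 16.78 + 4.20 + 6.89 + 7.41 + 2.44 = 37.72 ≈ 37.7 mm.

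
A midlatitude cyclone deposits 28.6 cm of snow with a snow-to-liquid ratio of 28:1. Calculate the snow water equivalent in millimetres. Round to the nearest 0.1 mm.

SWE = snow depth / ratio = 28.6 cm / 28 = 1.021 cm = 10.2 mm.

SWE ≈ 10.2 mm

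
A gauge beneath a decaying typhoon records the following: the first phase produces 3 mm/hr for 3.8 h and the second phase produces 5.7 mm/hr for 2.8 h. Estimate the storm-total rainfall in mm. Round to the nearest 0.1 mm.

total ≈ 27.4 mm

Total = Σ Rᵢ Δtᵢ = 3 × 3.8 + 5.7 × 2.8
      = 11.4 + 15.96 = 27.4 mm.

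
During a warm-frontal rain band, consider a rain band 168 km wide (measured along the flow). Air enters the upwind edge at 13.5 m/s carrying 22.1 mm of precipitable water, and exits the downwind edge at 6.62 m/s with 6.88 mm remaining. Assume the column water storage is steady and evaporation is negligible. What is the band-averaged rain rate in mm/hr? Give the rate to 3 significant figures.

Column moisture flux per unit crosswind length is F = V × PW.
Inflow: F_in = 13.5 × 22.1 = 298.35 mm·m/s
Outflow: F_out = 6.62 × 6.88 = 45.5456 mm·m/s
Steady-state rate R = (F_in − F_out)/L = (298.35 − 45.5456) / 168000 m = 1.505e-03 mm/s.
R = 1.505e-03 × 3600 = 5.42 mm/hr.

R ≈ 5.42 mm/hr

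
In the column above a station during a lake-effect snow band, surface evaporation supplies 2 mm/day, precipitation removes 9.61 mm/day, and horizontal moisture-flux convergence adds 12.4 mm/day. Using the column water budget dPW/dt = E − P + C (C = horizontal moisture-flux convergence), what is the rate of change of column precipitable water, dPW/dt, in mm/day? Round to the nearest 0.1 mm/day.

dPW/dt = E − P + C = 2 − 9.61 + (12.4) = 4.8 mm/day.

dPW/dt ≈ 4.8 mm/day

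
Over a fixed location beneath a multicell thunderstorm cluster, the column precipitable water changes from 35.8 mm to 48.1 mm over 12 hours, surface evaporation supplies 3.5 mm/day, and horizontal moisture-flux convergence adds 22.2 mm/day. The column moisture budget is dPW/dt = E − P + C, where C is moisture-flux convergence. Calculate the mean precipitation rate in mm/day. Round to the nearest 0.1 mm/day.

dPW/dt = (48.1 − 35.8) mm / (12/24 day) = +24.600 mm/day.
P = E + C − dPW/dt = 3.5 + (22.2) − (+24.600) = 1.1 mm/day.

P ≈ 1.1 mm/day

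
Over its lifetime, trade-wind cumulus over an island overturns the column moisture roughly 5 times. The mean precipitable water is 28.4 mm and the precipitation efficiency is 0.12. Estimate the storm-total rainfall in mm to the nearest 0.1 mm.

rainfall ≈ 17.0 mm

Each cycle deposits ε × PW = 0.12 × 28.4 = 3.408 mm.
Over 5 cycles: 5 × 3.408 = 17.0 mm.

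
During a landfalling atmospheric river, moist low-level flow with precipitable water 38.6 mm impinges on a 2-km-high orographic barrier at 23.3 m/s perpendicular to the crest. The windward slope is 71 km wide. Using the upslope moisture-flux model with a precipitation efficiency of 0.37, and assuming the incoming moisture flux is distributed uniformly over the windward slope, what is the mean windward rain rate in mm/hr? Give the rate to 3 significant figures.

Incoming column moisture flux per unit ridge length: F = V × PW = 23.3 × 38.6 = 899.38 mm·m/s.
Spread over the 71 km slope with efficiency ε = 0.37: R = ε·F/W = 0.37 × 899.38 / 71000 m = 4.687e-03 mm/s.
R = 4.687e-03 × 3600 = 16.9 mm/hr.

R ≈ 16.9 mm/hr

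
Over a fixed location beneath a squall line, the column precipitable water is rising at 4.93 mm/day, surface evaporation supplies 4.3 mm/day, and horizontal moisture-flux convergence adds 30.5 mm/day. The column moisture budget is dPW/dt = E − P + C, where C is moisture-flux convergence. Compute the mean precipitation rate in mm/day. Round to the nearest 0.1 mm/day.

P ≈ 29.9 mm/day

dPW/dt = +4.93 mm/day.
P = E + C − dPW/dt = 4.3 + (30.5) − (+4.93) = 29.9 mm/day.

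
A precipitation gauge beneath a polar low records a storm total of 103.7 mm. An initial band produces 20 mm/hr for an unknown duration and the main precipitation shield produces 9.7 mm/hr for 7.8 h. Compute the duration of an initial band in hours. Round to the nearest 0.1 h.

Known phases: 9.7 × 7.8 = 75.66 mm.
Remaining depth = 103.7 − 75.66 = 28.04 mm.
Duration = 28.04 / 20 = 1.4 h.

duration ≈ 1.4 h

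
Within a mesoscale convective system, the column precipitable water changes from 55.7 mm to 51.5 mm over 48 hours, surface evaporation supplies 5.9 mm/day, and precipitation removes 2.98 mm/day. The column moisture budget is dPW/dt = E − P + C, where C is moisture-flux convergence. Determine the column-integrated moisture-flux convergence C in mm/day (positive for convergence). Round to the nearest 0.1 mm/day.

C ≈ -5.0 mm/day

dPW/dt = (51.5 − 55.7) mm / (48/24 day) = -2.100 mm/day.
C = dPW/dt − E + P = (-2.100) − 5.9 + 2.98 = -5.0 mm/day.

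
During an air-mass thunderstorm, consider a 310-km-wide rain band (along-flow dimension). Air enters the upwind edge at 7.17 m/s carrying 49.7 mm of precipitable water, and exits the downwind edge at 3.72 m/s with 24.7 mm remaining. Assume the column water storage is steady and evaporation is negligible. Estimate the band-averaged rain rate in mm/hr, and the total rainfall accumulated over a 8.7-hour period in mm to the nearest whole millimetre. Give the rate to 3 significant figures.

R ≈ 3.07 mm/hr; total ≈ 27 mm

Column moisture flux per unit crosswind length is F = V × PW.
Inflow: F_in = 7.17 × 49.7 = 356.349 mm·m/s
Outflow: F_out = 3.72 × 24.7 = 91.884 mm·m/s
Steady-state rate R = (F_in − F_out)/L = (356.349 − 91.884) / 310000 m = 8.531e-04 mm/s.
R = 8.531e-04 × 3600 = 3.07 mm/hr.
Over 8.7 h: total = 3.07 × 8.7 = 26.709 ≈ 27 mm.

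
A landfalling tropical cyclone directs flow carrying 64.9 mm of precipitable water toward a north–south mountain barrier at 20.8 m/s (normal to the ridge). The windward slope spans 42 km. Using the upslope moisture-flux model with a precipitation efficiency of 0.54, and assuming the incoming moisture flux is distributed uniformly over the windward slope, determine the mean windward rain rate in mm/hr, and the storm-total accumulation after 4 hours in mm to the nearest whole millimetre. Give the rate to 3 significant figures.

Incoming column moisture flux per unit ridge length: F = V × PW = 20.8 × 64.9 = 1349.92 mm·m/s.
Spread over the 42 km slope with efficiency ε = 0.54: R = ε·F/W = 0.54 × 1349.92 / 42000 m = 1.736e-02 mm/s.
R = 1.736e-02 × 3600 = 62.5 mm/hr.
Over 4 h: total = 62.5 × 4 = 250 mm.

R ≈ 62.5 mm/hr; total ≈ 250 mm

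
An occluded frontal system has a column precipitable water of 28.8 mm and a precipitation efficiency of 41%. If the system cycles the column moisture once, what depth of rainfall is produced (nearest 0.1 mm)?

rainfall ≈ 11.8 mm

Rainfall = ε × PW = 0.41 × 28.8 = 11.8 mm.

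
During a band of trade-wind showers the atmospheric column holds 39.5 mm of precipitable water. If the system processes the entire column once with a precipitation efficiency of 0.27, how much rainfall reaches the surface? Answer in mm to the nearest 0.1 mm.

rainfall ≈ 10.7 mm

Rainfall = ε × PW = 0.27 × 39.5 = 10.7 mm.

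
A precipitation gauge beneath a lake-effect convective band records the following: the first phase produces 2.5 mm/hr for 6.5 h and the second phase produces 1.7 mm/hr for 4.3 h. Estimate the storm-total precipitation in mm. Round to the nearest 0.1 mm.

total ≈ 23.6 mm

Total = Σ Rᵢ Δtᵢ = 2.5 × 6.5 + 1.7 × 4.3
      = 16.25 + 7.31 = 23.6 mm.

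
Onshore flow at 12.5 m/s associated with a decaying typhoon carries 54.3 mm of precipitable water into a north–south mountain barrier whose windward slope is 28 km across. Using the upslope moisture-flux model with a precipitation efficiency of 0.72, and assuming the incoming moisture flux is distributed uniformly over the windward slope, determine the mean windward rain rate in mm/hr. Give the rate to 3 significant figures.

Incoming column moisture flux per unit ridge length: F = V × PW = 12.5 × 54.3 = 678.75 mm·m/s.
Spread over the 28 km slope with efficiency ε = 0.72: R = ε·F/W = 0.72 × 678.75 / 28000 m = 1.745e-02 mm/s.
R = 1.745e-02 × 3600 = 62.8 mm/hr.

R ≈ 62.8 mm/hr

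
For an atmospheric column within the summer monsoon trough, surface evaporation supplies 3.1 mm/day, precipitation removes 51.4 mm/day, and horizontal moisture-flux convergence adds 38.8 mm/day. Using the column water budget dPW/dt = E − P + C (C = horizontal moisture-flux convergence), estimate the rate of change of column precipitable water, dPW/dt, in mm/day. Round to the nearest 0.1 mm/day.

dPW/dt ≈ -9.5 mm/day

dPW/dt = E − P + C = 3.1 − 51.4 + (38.8) = -9.5 mm/day.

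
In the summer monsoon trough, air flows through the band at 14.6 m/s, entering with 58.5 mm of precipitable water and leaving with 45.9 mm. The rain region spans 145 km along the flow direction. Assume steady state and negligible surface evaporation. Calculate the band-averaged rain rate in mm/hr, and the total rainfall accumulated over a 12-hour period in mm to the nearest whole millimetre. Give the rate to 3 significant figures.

R ≈ 4.57 mm/hr; total ≈ 55 mm

Column moisture flux per unit crosswind length is F = V × PW.
Inflow: F_in = 14.6 × 58.5 = 854.1 mm·m/s
Outflow: F_out = 14.6 × 45.9 = 670.14 mm·m/s
Steady-state rate R = (F_in − F_out)/L = (854.1 − 670.14) / 145000 m = 1.269e-03 mm/s.
R = 1.269e-03 × 3600 = 4.57 mm/hr.
Over 12 h: total = 4.57 × 12 = 54.84 ≈ 55 mm.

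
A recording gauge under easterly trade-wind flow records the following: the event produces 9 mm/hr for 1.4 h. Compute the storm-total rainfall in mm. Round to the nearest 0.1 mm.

total ≈ 12.6 mm

Total = Σ Rᵢ Δtᵢ = 9 × 1.4
      = 12.6 = 12.6 mm.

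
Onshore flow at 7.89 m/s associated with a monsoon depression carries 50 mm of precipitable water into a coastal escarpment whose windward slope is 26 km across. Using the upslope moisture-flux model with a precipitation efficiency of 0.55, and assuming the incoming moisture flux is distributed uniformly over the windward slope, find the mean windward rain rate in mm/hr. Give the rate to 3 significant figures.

Incoming column moisture flux per unit ridge length: F = V × PW = 7.89 × 50 = 394.5 mm·m/s.
Spread over the 26 km slope with efficiency ε = 0.55: R = ε·F/W = 0.55 × 394.5 / 26000 m = 8.345e-03 mm/s.
R = 8.345e-03 × 3600 = 30.0 mm/hr.

R ≈ 30.0 mm/hr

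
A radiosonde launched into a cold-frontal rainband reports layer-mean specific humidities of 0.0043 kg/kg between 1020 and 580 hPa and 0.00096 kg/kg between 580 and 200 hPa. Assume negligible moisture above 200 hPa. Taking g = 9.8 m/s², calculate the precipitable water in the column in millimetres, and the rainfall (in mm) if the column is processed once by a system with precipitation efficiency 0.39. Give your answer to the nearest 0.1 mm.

PW ≈ 23.0 mm; rainfall ≈ 9.0 mm

Precipitable water is the column-integrated vapour mass per unit area: PW = (1/g) Σ q̄ Δp, with q in kg/kg and Δp in Pa (1 kg/m² of water = 1 mm).
Layer 1020–580 hPa: Δp = 440 hPa = 44000 Pa, q̄ = 0.0043 kg/kg → 0.0043 × 44000 / 9.8 = 19.31 mm
Layer 580–200 hPa: Δp = 380 hPa = 38000 Pa, q̄ = 0.00096 kg/kg → 0.00096 × 38000 / 9.8 = 3.72 mm
PW = 19.31 + 3.72 = 23.03 ≈ 23.0 mm.
Rainfall = ε × PW = 0.39 × 23.0 = 9.0 mm.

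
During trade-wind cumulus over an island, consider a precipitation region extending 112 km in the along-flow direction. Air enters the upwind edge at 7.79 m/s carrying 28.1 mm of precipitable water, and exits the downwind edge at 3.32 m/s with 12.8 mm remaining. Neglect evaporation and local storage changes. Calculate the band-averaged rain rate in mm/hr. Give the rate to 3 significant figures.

R ≈ 5.67 mm/hr

Column moisture flux per unit crosswind length is F = V × PW.
Inflow: F_in = 7.79 × 28.1 = 218.899 mm·m/s
Outflow: F_out = 3.32 × 12.8 = 42.496 mm·m/s
Steady-state rate R = (F_in − F_out)/L = (218.899 − 42.496) / 112000 m = 1.575e-03 mm/s.
R = 1.575e-03 × 3600 = 5.67 mm/hr.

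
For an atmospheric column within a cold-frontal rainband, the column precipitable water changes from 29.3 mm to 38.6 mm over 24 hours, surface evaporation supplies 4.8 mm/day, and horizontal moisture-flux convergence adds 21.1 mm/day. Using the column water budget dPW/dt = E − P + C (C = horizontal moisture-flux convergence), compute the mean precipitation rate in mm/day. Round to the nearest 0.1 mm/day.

dPW/dt = (38.6 − 29.3) mm / (24/24 day) = +9.300 mm/day.
P = E + C − dPW/dt = 4.8 + (21.1) − (+9.300) = 16.6 mm/day.

P ≈ 16.6 mm/day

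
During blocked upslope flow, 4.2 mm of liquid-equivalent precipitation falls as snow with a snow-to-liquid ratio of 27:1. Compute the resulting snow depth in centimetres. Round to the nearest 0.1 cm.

Snow depth = liquid × ratio = 4.2 mm × 27 = 113.4 mm = 11.3 cm.

snow depth ≈ 11.3 cm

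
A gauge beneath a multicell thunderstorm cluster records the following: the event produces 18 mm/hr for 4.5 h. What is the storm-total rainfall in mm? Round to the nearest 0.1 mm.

total ≈ 81.0 mm

Total = Σ Rᵢ Δtᵢ = 18 × 4.5
      = 81 = 81.0 mm.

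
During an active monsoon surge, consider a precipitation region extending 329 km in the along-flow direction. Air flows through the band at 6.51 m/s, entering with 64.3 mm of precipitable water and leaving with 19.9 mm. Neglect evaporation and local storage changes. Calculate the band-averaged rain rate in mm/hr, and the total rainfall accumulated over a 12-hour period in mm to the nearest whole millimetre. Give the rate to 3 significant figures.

Column moisture flux per unit crosswind length is F = V × PW.
Inflow: F_in = 6.51 × 64.3 = 418.593 mm·m/s
Outflow: F_out = 6.51 × 19.9 = 129.549 mm·m/s
Steady-state rate R = (F_in − F_out)/L = (418.593 − 129.549) / 329000 m = 8.786e-04 mm/s.
R = 8.786e-04 × 3600 = 3.16 mm/hr.
Over 12 h: total = 3.16 × 12 = 37.92 ≈ 38 mm.

R ≈ 3.16 mm/hr; total ≈ 38 mm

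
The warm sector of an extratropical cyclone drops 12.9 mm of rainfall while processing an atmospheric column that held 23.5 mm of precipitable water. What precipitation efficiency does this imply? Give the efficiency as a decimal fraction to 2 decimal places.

ε ≈ 0.55

ε = rainfall / PW = 12.9 / 23.5 = 0.55.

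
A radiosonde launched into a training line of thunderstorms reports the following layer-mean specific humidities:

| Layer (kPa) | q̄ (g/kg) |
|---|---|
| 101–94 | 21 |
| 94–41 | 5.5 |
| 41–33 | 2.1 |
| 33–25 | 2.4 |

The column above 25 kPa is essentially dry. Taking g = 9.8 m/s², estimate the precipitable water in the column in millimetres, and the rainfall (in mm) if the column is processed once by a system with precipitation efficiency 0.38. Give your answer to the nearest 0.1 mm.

PW ≈ 48.4 mm; rainfall ≈ 18.4 mm

Precipitable water is the column-integrated vapour mass per unit area: PW = (1/g) Σ q̄ Δp, with q in kg/kg and Δp in Pa (1 kg/m² of water = 1 mm).
Layer 101–94 kPa: Δp = 70 hPa = 7000 Pa, q̄ = 0.021 kg/kg → 0.021 × 7000 / 9.8 = 15.00 mm
Layer 94–41 kPa: Δp = 530 hPa = 53000 Pa, q̄ = 0.0055 kg/kg → 0.0055 × 53000 / 9.8 = 29.74 mm
Layer 41–33 kPa: Δp = 80 hPa = 8000 Pa, q̄ = 0.0021 kg/kg → 0.0021 × 8000 / 9.8 = 1.71 mm
Layer 33–25 kPa: Δp = 80 hPa = 8000 Pa, q̄ = 0.0024 kg/kg → 0.0024 × 8000 / 9.8 = 1.96 mm
PW = 15.00 + 29.74 + 1.71 + 1.96 = 48.41 ≈ 48.4 mm.
Rainfall = ε × PW = 0.38 × 48.4 = 18.4 mm.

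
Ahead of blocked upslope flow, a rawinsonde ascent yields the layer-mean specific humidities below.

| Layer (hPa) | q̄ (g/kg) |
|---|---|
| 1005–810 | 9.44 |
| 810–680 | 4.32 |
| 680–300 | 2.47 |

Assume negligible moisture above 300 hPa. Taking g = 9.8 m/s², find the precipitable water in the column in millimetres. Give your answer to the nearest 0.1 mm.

Precipitable water is the column-integrated vapour mass per unit area: PW = (1/g) Σ q̄ Δp, with q in kg/kg and Δp in Pa (1 kg/m² of water = 1 mm).
Layer 1005–810 hPa: Δp = 195 hPa = 19500 Pa, q̄ = 0.00944 kg/kg → 0.00944 × 19500 / 9.8 = 18.78 mm
Layer 810–680 hPa: Δp = 130 hPa = 13000 Pa, q̄ = 0.00432 kg/kg → 0.00432 × 13000 / 9.8 = 5.73 mm
Layer 680–300 hPa: Δp = 380 hPa = 38000 Pa, q̄ = 0.00247 kg/kg → 0.00247 × 38000 / 9.8 = 9.58 mm
PW = 18.78 + 5.73 + 9.58 = 34.09 ≈ 34.1 mm.

PW ≈ 34.1 mm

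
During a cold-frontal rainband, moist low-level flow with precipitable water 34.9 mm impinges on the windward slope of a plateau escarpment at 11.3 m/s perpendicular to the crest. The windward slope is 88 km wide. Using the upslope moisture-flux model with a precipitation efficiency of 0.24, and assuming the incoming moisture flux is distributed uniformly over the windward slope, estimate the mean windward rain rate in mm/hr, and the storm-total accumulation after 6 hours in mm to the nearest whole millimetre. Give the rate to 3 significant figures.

R ≈ 3.87 mm/hr; total ≈ 23 mm

Incoming column moisture flux per unit ridge length: F = V × PW = 11.3 × 34.9 = 394.37 mm·m/s.
Spread over the 88 km slope with efficiency ε = 0.24: R = ε·F/W = 0.24 × 394.37 / 88000 m = 1.076e-03 mm/s.
R = 1.076e-03 × 3600 = 3.87 mm/hr.
Over 6 h: total = 3.87 × 6 = 23.22 ≈ 23 mm.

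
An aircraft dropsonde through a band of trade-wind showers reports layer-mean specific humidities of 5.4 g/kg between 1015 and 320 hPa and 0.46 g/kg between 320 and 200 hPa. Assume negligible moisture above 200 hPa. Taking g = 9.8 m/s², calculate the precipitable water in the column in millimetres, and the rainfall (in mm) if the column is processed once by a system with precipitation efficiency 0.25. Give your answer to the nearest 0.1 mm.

Precipitable water is the column-integrated vapour mass per unit area: PW = (1/g) Σ q̄ Δp, with q in kg/kg and Δp in Pa (1 kg/m² of water = 1 mm).
Layer 1015–320 hPa: Δp = 695 hPa = 69500 Pa, q̄ = 0.0054 kg/kg → 0.0054 × 69500 / 9.8 = 38.30 mm
Layer 320–200 hPa: Δp = 120 hPa = 12000 Pa, q̄ = 0.00046 kg/kg → 0.00046 × 12000 / 9.8 = 0.56 mm
PW = 38.30 + 0.56 = 38.86 ≈ 38.9 mm.
Rainfall = ε × PW = 0.25 × 38.9 = 9.7 mm.

PW ≈ 38.9 mm; rainfall ≈ 9.7 mm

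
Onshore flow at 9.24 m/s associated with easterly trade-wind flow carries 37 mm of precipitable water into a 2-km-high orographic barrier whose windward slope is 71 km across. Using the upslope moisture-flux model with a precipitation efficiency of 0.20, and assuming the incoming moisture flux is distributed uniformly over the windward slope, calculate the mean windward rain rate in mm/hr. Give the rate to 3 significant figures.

R ≈ 3.47 mm/hr

Incoming column moisture flux per unit ridge length: F = V × PW = 9.24 × 37 = 341.88 mm·m/s.
Spread over the 71 km slope with efficiency ε = 0.20: R = ε·F/W = 0.20 × 341.88 / 71000 m = 9.630e-04 mm/s.
R = 9.630e-04 × 3600 = 3.47 mm/hr.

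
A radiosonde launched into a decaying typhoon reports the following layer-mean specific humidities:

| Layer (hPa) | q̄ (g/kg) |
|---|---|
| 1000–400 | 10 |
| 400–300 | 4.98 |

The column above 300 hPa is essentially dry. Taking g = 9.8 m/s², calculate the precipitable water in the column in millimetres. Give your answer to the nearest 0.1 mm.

PW ≈ 66.3 mm

Precipitable water is the column-integrated vapour mass per unit area: PW = (1/g) Σ q̄ Δp, with q in kg/kg and Δp in Pa (1 kg/m² of water = 1 mm).
Layer 1000–400 hPa: Δp = 600 hPa = 60000 Pa, q̄ = 0.01 kg/kg → 0.01 × 60000 / 9.8 = 61.22 mm
Layer 400–300 hPa: Δp = 100 hPa = 10000 Pa, q̄ = 0.00498 kg/kg → 0.00498 × 10000 / 9.8 = 5.08 mm
PW = 61.22 + 5.08 = 66.30 ≈ 66.3 mm.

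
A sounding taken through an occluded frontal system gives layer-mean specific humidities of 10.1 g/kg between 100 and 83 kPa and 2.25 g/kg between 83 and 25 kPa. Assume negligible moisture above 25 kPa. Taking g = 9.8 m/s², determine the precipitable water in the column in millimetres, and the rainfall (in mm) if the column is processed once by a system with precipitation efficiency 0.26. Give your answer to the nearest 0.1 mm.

PW ≈ 30.8 mm; rainfall ≈ 8.0 mm

Precipitable water is the column-integrated vapour mass per unit area: PW = (1/g) Σ q̄ Δp, with q in kg/kg and Δp in Pa (1 kg/m² of water = 1 mm).
Layer 100–83 kPa: Δp = 170 hPa = 17000 Pa, q̄ = 0.0101 kg/kg → 0.0101 × 17000 / 9.8 = 17.52 mm
Layer 83–25 kPa: Δp = 580 hPa = 58000 Pa, q̄ = 0.00225 kg/kg → 0.00225 × 58000 / 9.8 = 13.32 mm
PW = 17.52 + 13.32 = 30.84 ≈ 30.8 mm.
Rainfall = ε × PW = 0.26 × 30.8 = 8.0 mm.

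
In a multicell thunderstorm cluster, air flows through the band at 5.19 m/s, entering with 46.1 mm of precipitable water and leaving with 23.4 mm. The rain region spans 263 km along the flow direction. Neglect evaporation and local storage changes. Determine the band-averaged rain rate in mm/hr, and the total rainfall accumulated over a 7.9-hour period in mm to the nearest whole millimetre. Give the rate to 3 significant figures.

R ≈ 1.61 mm/hr; total ≈ 13 mm

Column moisture flux per unit crosswind length is F = V × PW.
Inflow: F_in = 5.19 × 46.1 = 239.259 mm·m/s
Outflow: F_out = 5.19 × 23.4 = 121.446 mm·m/s
Steady-state rate R = (F_in − F_out)/L = (239.259 − 121.446) / 263000 m = 4.480e-04 mm/s.
R = 4.480e-04 × 3600 = 1.61 mm/hr.
Over 7.9 h: total = 1.61 × 7.9 = 12.719 ≈ 13 mm.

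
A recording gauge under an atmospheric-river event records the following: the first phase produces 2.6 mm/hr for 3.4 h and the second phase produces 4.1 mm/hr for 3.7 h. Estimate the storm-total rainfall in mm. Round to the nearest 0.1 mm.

total ≈ 24.0 mm

Total = Σ Rᵢ Δtᵢ = 2.6 × 3.4 + 4.1 × 3.7
      = 8.84 + 15.17 = 24.0 mm.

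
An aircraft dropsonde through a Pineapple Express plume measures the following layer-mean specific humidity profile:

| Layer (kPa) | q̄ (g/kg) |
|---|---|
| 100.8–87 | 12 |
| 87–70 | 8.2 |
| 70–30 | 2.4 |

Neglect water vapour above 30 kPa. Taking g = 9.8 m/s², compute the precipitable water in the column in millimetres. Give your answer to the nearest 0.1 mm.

Precipitable water is the column-integrated vapour mass per unit area: PW = (1/g) Σ q̄ Δp, with q in kg/kg and Δp in Pa (1 kg/m² of water = 1 mm).
Layer 100.8–87 kPa: Δp = 138 hPa = 13800 Pa, q̄ = 0.012 kg/kg → 0.012 × 13800 / 9.8 = 16.90 mm
Layer 87–70 kPa: Δp = 170 hPa = 17000 Pa, q̄ = 0.0082 kg/kg → 0.0082 × 17000 / 9.8 = 14.22 mm
Layer 70–30 kPa: Δp = 400 hPa = 40000 Pa, q̄ = 0.0024 kg/kg → 0.0024 × 40000 / 9.8 = 9.80 mm
PW = 16.90 + 14.22 + 9.80 = 40.92 ≈ 40.9 mm.

PW ≈ 40.9 mm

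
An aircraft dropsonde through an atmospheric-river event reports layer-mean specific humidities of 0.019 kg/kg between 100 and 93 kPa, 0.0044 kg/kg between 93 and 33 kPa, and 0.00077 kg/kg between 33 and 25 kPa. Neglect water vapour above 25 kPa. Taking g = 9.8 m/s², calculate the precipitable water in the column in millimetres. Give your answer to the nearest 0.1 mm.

Precipitable water is the column-integrated vapour mass per unit area: PW = (1/g) Σ q̄ Δp, with q in kg/kg and Δp in Pa (1 kg/m² of water = 1 mm).
Layer 100–93 kPa: Δp = 70 hPa = 7000 Pa, q̄ = 0.019 kg/kg → 0.019 × 7000 / 9.8 = 13.57 mm
Layer 93–33 kPa: Δp = 600 hPa = 60000 Pa, q̄ = 0.0044 kg/kg → 0.0044 × 60000 / 9.8 = 26.94 mm
Layer 33–25 kPa: Δp = 80 hPa = 8000 Pa, q̄ = 0.00077 kg/kg → 0.00077 × 8000 / 9.8 = 0.63 mm
PW = 13.57 + 26.94 + 0.63 = 41.14 ≈ 41.1 mm.

PW ≈ 41.1 mm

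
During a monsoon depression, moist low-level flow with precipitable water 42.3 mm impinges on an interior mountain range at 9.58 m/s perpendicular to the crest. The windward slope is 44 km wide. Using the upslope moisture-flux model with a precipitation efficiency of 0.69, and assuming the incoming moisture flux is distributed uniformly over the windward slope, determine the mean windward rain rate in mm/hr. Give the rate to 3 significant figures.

Incoming column moisture flux per unit ridge length: F = V × PW = 9.58 × 42.3 = 405.234 mm·m/s.
Spread over the 44 km slope with efficiency ε = 0.69: R = ε·F/W = 0.69 × 405.234 / 44000 m = 6.355e-03 mm/s.
R = 6.355e-03 × 3600 = 22.9 mm/hr.

R ≈ 22.9 mm/hr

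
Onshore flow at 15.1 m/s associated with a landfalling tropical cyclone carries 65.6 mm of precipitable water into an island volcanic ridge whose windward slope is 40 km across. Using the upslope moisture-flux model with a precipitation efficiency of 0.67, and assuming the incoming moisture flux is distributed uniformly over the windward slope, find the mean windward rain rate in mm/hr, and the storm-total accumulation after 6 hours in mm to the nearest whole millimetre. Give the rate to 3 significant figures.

Incoming column moisture flux per unit ridge length: F = V × PW = 15.1 × 65.6 = 990.56 mm·m/s.
Spread over the 40 km slope with efficiency ε = 0.67: R = ε·F/W = 0.67 × 990.56 / 40000 m = 1.659e-02 mm/s.
R = 1.659e-02 × 3600 = 59.7 mm/hr.
Over 6 h: total = 59.7 × 6 = 358.2 ≈ 358 mm.

R ≈ 59.7 mm/hr; total ≈ 358 mm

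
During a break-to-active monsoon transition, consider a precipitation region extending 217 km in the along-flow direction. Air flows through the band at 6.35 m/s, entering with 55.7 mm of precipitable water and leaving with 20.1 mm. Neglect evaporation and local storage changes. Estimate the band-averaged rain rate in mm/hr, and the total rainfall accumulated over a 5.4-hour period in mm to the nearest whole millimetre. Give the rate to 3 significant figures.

Column moisture flux per unit crosswind length is F = V × PW.
Inflow: F_in = 6.35 × 55.7 = 353.695 mm·m/s
Outflow: F_out = 6.35 × 20.1 = 127.635 mm·m/s
Steady-state rate R = (F_in − F_out)/L = (353.695 − 127.635) / 217000 m = 1.042e-03 mm/s.
R = 1.042e-03 × 3600 = 3.75 mm/hr.
Over 5.4 h: total = 3.75 × 5.4 = 20.25 ≈ 20 mm.

R ≈ 3.75 mm/hr; total ≈ 20 mm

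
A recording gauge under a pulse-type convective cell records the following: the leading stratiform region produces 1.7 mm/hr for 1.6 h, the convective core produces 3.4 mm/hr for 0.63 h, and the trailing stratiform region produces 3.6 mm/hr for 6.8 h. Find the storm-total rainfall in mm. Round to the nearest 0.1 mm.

Total = Σ Rᵢ Δtᵢ = 1.7 × 1.6 + 3.4 × 0.63 + 3.6 × 6.8
      = 2.72 + 2.142 + 24.48 = 29.3 mm.

total ≈ 29.3 mm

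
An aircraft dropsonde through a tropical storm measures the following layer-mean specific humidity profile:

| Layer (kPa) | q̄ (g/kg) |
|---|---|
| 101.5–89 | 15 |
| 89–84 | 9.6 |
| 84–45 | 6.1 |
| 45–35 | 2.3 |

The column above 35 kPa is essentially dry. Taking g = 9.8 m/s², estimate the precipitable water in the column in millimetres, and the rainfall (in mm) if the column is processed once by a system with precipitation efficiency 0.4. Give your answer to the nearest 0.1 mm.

Precipitable water is the column-integrated vapour mass per unit area: PW = (1/g) Σ q̄ Δp, with q in kg/kg and Δp in Pa (1 kg/m² of water = 1 mm).
Layer 101.5–89 kPa: Δp = 125 hPa = 12500 Pa, q̄ = 0.015 kg/kg → 0.015 × 12500 / 9.8 = 19.13 mm
Layer 89–84 kPa: Δp = 50 hPa = 5000 Pa, q̄ = 0.0096 kg/kg → 0.0096 × 5000 / 9.8 = 4.90 mm
Layer 84–45 kPa: Δp = 390 hPa = 39000 Pa, q̄ = 0.0061 kg/kg → 0.0061 × 39000 / 9.8 = 24.28 mm
Layer 45–35 kPa: Δp = 100 hPa = 10000 Pa, q̄ = 0.0023 kg/kg → 0.0023 × 10000 / 9.8 = 2.35 mm
PW = 19.13 + 4.90 + 24.28 + 2.35 = 50.66 ≈ 50.7 mm.
Rainfall = ε × PW = 0.4 × 50.7 = 20.3 mm.

PW ≈ 50.7 mm; rainfall ≈ 20.3 mm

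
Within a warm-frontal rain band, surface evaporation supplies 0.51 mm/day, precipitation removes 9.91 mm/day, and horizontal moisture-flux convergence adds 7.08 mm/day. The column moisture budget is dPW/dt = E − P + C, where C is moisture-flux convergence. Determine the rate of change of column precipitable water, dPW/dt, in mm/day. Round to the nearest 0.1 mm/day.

dPW/dt ≈ -2.3 mm/day

dPW/dt = E − P + C = 0.51 − 9.91 + (7.08) = -2.3 mm/day.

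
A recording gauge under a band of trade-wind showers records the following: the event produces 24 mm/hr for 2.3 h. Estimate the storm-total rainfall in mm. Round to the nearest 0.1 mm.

total ≈ 55.2 mm

Total = Σ Rᵢ Δtᵢ = 24 × 2.3
      = 55.2 = 55.2 mm.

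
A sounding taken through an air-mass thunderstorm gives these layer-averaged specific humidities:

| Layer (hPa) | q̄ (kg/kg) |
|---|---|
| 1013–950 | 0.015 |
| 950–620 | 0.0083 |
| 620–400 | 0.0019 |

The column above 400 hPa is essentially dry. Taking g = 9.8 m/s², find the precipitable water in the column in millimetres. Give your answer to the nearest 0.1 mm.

Precipitable water is the column-integrated vapour mass per unit area: PW = (1/g) Σ q̄ Δp, with q in kg/kg and Δp in Pa (1 kg/m² of water = 1 mm).
Layer 1013–950 hPa: Δp = 63 hPa = 6300 Pa, q̄ = 0.015 kg/kg → 0.015 × 6300 / 9.8 = 9.64 mm
Layer 950–620 hPa: Δp = 330 hPa = 33000 Pa, q̄ = 0.0083 kg/kg → 0.0083 × 33000 / 9.8 = 27.95 mm
Layer 620–400 hPa: Δp = 220 hPa = 22000 Pa, q̄ = 0.0019 kg/kg → 0.0019 × 22000 / 9.8 = 4.27 mm
PW = 9.64 + 27.95 + 4.27 = 41.86 ≈ 41.9 mm.

PW ≈ 41.9 mm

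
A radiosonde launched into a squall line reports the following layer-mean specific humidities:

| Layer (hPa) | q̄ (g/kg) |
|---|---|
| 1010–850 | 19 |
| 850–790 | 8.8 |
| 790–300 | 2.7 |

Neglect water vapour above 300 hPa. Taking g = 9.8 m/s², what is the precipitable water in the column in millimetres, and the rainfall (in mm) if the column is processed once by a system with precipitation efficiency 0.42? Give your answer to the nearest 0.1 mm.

Precipitable water is the column-integrated vapour mass per unit area: PW = (1/g) Σ q̄ Δp, with q in kg/kg and Δp in Pa (1 kg/m² of water = 1 mm).
Layer 1010–850 hPa: Δp = 160 hPa = 16000 Pa, q̄ = 0.019 kg/kg → 0.019 × 16000 / 9.8 = 31.02 mm
Layer 850–790 hPa: Δp = 60 hPa = 6000 Pa, q̄ = 0.0088 kg/kg → 0.0088 × 6000 / 9.8 = 5.39 mm
Layer 790–300 hPa: Δp = 490 hPa = 49000 Pa, q̄ = 0.0027 kg/kg → 0.0027 × 49000 / 9.8 = 13.50 mm
PW = 31.02 + 5.39 + 13.50 = 49.91 ≈ 49.9 mm.
Rainfall = ε × PW = 0.42 × 49.9 = 21.0 mm.

PW ≈ 49.9 mm; rainfall ≈ 21.0 mm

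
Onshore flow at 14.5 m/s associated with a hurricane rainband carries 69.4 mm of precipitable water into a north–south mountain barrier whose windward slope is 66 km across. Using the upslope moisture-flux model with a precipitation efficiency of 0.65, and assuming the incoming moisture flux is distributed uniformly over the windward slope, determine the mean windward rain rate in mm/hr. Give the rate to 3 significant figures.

Incoming column moisture flux per unit ridge length: F = V × PW = 14.5 × 69.4 = 1006.3 mm·m/s.
Spread over the 66 km slope with efficiency ε = 0.65: R = ε·F/W = 0.65 × 1006.3 / 66000 m = 9.911e-03 mm/s.
R = 9.911e-03 × 3600 = 35.7 mm/hr.

R ≈ 35.7 mm/hr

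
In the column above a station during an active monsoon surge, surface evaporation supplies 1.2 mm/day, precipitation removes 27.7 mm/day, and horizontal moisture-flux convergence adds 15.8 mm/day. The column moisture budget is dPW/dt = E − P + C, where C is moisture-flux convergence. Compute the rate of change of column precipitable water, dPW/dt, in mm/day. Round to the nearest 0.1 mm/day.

dPW/dt = E − P + C = 1.2 − 27.7 + (15.8) = -10.7 mm/day.

dPW/dt ≈ -10.7 mm/day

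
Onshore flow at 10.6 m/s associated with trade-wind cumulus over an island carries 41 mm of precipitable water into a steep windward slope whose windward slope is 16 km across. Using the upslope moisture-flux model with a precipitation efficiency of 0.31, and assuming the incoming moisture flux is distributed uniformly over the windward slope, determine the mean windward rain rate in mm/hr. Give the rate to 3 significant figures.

Incoming column moisture flux per unit ridge length: F = V × PW = 10.6 × 41 = 434.6 mm·m/s.
Spread over the 16 km slope with efficiency ε = 0.31: R = ε·F/W = 0.31 × 434.6 / 16000 m = 8.420e-03 mm/s.
R = 8.420e-03 × 3600 = 30.3 mm/hr.

R ≈ 30.3 mm/hr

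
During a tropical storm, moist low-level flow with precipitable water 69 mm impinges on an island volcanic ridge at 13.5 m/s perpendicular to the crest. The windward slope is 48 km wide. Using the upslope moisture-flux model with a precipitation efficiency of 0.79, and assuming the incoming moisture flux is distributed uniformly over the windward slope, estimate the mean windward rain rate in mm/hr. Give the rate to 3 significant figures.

R ≈ 55.2 mm/hr

Incoming column moisture flux per unit ridge length: F = V × PW = 13.5 × 69 = 931.5 mm·m/s.
Spread over the 48 km slope with efficiency ε = 0.79: R = ε·F/W = 0.79 × 931.5 / 48000 m = 1.533e-02 mm/s.
R = 1.533e-02 × 3600 = 55.2 mm/hr.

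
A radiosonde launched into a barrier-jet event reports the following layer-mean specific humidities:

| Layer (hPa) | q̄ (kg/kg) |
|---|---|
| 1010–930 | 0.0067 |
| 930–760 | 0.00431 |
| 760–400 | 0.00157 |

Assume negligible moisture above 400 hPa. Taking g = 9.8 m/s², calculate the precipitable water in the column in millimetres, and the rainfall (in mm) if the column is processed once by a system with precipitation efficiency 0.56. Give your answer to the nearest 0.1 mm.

PW ≈ 18.7 mm; rainfall ≈ 10.5 mm

Precipitable water is the column-integrated vapour mass per unit area: PW = (1/g) Σ q̄ Δp, with q in kg/kg and Δp in Pa (1 kg/m² of water = 1 mm).
Layer 1010–930 hPa: Δp = 80 hPa = 8000 Pa, q̄ = 0.0067 kg/kg → 0.0067 × 8000 / 9.8 = 5.47 mm
Layer 930–760 hPa: Δp = 170 hPa = 17000 Pa, q̄ = 0.00431 kg/kg → 0.00431 × 17000 / 9.8 = 7.48 mm
Layer 760–400 hPa: Δp = 360 hPa = 36000 Pa, q̄ = 0.00157 kg/kg → 0.00157 × 36000 / 9.8 = 5.77 mm
PW = 5.47 + 7.48 + 5.77 = 18.72 ≈ 18.7 mm.
Rainfall = ε × PW = 0.56 × 18.7 = 10.5 mm.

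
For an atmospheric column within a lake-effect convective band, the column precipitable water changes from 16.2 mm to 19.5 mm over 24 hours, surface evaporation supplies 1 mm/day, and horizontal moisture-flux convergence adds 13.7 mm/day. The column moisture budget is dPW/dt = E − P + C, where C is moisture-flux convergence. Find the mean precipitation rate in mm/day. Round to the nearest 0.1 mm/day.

P ≈ 11.4 mm/day

dPW/dt = (19.5 − 16.2) mm / (24/24 day) = +3.300 mm/day.
P = E + C − dPW/dt = 1 + (13.7) − (+3.300) = 11.4 mm/day.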